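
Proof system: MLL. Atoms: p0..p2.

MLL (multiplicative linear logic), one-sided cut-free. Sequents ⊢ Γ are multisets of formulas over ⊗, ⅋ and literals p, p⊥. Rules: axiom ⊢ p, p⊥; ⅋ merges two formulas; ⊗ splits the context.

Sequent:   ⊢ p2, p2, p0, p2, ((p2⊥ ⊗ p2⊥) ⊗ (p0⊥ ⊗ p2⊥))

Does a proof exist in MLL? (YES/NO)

Derivation trace:
[⊗]  ⊢ p2, p2, p0, p2, ((p2⊥ ⊗ p2⊥) ⊗ (p0⊥ ⊗ p2⊥))
  [⊗]  ⊢ p2, p2, (p2⊥ ⊗ p2⊥)
    [Ax]  ⊢ p2, p2⊥
    [Ax]  ⊢ p2, p2⊥
  [⊗]  ⊢ p0, p2, (p0⊥ ⊗ p2⊥)
    [Ax]  ⊢ p0, p0⊥
    [Ax]  ⊢ p2, p2⊥

Result: YES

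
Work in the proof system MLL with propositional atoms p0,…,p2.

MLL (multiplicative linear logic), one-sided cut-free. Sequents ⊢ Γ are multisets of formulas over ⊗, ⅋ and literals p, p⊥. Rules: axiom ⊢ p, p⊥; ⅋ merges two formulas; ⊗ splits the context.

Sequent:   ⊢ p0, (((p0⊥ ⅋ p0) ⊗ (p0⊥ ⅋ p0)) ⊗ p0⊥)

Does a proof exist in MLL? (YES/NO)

Proof tree:
[⊗]  ⊢ p0, (((p0⊥ ⅋ p0) ⊗ (p0⊥ ⅋ p0)) ⊗ p0⊥)
  [⊗]  ⊢ ((p0⊥ ⅋ p0) ⊗ (p0⊥ ⅋ p0))
    [⅋]  ⊢ (p0⊥ ⅋ p0)
      [Ax]  ⊢ p0, p0⊥
    [⅋]  ⊢ (p0⊥ ⅋ p0)
      [Ax]  ⊢ p0, p0⊥
  [Ax]  ⊢ p0, p0⊥

Result: YES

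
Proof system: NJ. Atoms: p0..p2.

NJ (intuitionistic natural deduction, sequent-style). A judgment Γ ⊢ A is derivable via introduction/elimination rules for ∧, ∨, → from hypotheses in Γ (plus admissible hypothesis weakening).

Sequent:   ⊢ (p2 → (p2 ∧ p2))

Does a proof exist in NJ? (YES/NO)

Proof tree:
[→I]  ⊢ (p2 → (p2 ∧ p2))
  [∧I] p2 ⊢ (p2 ∧ p2)
    [Ax] p2 ⊢ p2
    [Ax] p2 ⊢ p2

Result: YES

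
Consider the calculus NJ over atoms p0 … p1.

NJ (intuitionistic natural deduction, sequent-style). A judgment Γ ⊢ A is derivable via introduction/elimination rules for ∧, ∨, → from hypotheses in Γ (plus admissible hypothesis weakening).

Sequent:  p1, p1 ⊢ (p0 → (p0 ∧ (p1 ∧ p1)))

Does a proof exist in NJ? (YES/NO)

Proof tree:
[→I] p1, p1 ⊢ (p0 → (p0 ∧ (p1 ∧ p1)))
  [Wk] p1, p0, p1 ⊢ (p0 ∧ (p1 ∧ p1))
    [∧I] p1, p0 ⊢ (p0 ∧ (p1 ∧ p1))
      [Ax] p0 ⊢ p0
      [∧I] p1 ⊢ (p1 ∧ p1)
        [Ax] p1 ⊢ p1
        [Ax] p1 ⊢ p1

Result: YES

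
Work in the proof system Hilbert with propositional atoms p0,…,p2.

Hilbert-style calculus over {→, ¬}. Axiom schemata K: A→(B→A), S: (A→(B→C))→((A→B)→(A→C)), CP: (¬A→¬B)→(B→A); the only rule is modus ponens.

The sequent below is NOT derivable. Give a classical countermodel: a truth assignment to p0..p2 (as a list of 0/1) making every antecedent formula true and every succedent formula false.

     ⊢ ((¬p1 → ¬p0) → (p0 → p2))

Search for a countermodel by truth-table:
  v=000: Γ:[] Δ:[((¬p1 → ¬p0) → (p0 → p2))=T] refutes=False
  v=001: Γ:[] Δ:[((¬p1 → ¬p0) → (p0 → p2))=T] refutes=False
  v=010: Γ:[] Δ:[((¬p1 → ¬p0) → (p0 → p2))=T] refutes=False
  v=011: Γ:[] Δ:[((¬p1 → ¬p0) → (p0 → p2))=T] refutes=False
  v=100: Γ:[] Δ:[((¬p1 → ¬p0) → (p0 → p2))=T] refutes=False
  v=101: Γ:[] Δ:[((¬p1 → ¬p0) → (p0 → p2))=T] refutes=False
  v=110: Γ:[] Δ:[((¬p1 → ¬p0) → (p0 → p2))=F] refutes=True  ← countermodel

Result: [1, 1, 0]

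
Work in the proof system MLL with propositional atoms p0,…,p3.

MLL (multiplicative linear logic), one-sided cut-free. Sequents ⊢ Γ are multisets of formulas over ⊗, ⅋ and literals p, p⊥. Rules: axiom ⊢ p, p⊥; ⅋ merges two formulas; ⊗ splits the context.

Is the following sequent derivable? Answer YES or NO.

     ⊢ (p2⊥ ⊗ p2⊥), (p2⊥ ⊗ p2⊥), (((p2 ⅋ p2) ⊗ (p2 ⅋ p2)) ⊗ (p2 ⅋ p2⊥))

Derivation (root first):
[⊗]  ⊢ (p2⊥ ⊗ p2⊥), (p2⊥ ⊗ p2⊥), (((p2 ⅋ p2) ⊗ (p2 ⅋ p2)) ⊗ (p2 ⅋ p2⊥))
  [⊗]  ⊢ (p2⊥ ⊗ p2⊥), (p2⊥ ⊗ p2⊥), ((p2 ⅋ p2) ⊗ (p2 ⅋ p2))
    [⅋]  ⊢ (p2⊥ ⊗ p2⊥), (p2 ⅋ p2)
      [⊗]  ⊢ p2, p2, (p2⊥ ⊗ p2⊥)
        [Ax]  ⊢ p2, p2⊥
        [Ax]  ⊢ p2, p2⊥
    [⅋]  ⊢ (p2⊥ ⊗ p2⊥), (p2 ⅋ p2)
      [⊗]  ⊢ p2, p2, (p2⊥ ⊗ p2⊥)
        [Ax]  ⊢ p2, p2⊥
        [Ax]  ⊢ p2, p2⊥
  [⅋]  ⊢ (p2 ⅋ p2⊥)
    [Ax]  ⊢ p2, p2⊥

Result: YES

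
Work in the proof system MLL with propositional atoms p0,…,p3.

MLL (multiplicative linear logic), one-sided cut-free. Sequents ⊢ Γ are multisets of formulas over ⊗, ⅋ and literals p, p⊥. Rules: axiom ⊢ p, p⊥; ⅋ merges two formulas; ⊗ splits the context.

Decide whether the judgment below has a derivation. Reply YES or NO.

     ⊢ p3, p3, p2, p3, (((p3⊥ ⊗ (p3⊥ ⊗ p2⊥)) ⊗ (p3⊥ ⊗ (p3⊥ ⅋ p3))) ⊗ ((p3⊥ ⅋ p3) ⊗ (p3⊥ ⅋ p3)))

Derivation trace:
[⊗]  ⊢ p3, p3, p2, p3, (((p3⊥ ⊗ (p3⊥ ⊗ p2⊥)) ⊗ (p3⊥ ⊗ (p3⊥ ⅋ p3))) ⊗ ((p3⊥ ⅋ p3) ⊗ (p3⊥ ⅋ p3)))
  [⊗]  ⊢ p3, p3, p2, p3, ((p3⊥ ⊗ (p3⊥ ⊗ p2⊥)) ⊗ (p3⊥ ⊗ (p3⊥ ⅋ p3)))
    [⊗]  ⊢ p3, p3, p2, (p3⊥ ⊗ (p3⊥ ⊗ p2⊥))
      [Ax]  ⊢ p3, p3⊥
      [⊗]  ⊢ p3, p2, (p3⊥ ⊗ p2⊥)
        [Ax]  ⊢ p3, p3⊥
        [Ax]  ⊢ p2, p2⊥
    [⊗]  ⊢ p3, (p3⊥ ⊗ (p3⊥ ⅋ p3))
      [Ax]  ⊢ p3, p3⊥
      [⅋]  ⊢ (p3⊥ ⅋ p3)
        [Ax]  ⊢ p3, p3⊥
  [⊗]  ⊢ ((p3⊥ ⅋ p3) ⊗ (p3⊥ ⅋ p3))
    [⅋]  ⊢ (p3⊥ ⅋ p3)
      [Ax]  ⊢ p3, p3⊥
    [⅋]  ⊢ (p3⊥ ⅋ p3)
      [Ax]  ⊢ p3, p3⊥

Result: YES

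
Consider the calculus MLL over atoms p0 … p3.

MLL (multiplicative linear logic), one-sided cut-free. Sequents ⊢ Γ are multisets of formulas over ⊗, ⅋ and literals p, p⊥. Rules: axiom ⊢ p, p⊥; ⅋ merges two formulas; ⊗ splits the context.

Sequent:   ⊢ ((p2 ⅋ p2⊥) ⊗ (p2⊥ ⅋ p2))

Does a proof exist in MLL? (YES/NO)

Derivation (root first):
[⊗]  ⊢ ((p2 ⅋ p2⊥) ⊗ (p2⊥ ⅋ p2))
  [⅋]  ⊢ (p2 ⅋ p2⊥)
    [Ax]  ⊢ p2, p2⊥
  [⅋]  ⊢ (p2⊥ ⅋ p2)
    [Ax]  ⊢ p2, p2⊥

Result: YES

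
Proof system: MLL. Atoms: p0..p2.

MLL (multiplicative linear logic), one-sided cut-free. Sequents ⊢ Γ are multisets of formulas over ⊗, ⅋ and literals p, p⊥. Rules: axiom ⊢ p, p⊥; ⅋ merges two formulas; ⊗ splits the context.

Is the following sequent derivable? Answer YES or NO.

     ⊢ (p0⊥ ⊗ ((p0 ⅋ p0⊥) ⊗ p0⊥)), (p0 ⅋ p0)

Proof tree:
[⅋]  ⊢ (p0⊥ ⊗ ((p0 ⅋ p0⊥) ⊗ p0⊥)), (p0 ⅋ p0)
  [⊗]  ⊢ p0, p0, (p0⊥ ⊗ ((p0 ⅋ p0⊥) ⊗ p0⊥))
    [Ax]  ⊢ p0, p0⊥
    [⊗]  ⊢ p0, ((p0 ⅋ p0⊥) ⊗ p0⊥)
      [⅋]  ⊢ (p0 ⅋ p0⊥)
        [Ax]  ⊢ p0, p0⊥
      [Ax]  ⊢ p0, p0⊥

Result: YES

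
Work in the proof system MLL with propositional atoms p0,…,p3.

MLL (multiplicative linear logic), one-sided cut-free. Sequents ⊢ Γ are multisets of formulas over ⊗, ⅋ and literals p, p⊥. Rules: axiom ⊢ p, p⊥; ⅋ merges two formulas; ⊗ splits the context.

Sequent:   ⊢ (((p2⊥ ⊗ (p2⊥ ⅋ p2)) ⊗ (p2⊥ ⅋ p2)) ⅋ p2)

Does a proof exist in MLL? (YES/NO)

Proof tree:
[⅋]  ⊢ (((p2⊥ ⊗ (p2⊥ ⅋ p2)) ⊗ (p2⊥ ⅋ p2)) ⅋ p2)
  [⊗]  ⊢ p2, ((p2⊥ ⊗ (p2⊥ ⅋ p2)) ⊗ (p2⊥ ⅋ p2))
    [⊗]  ⊢ p2, (p2⊥ ⊗ (p2⊥ ⅋ p2))
      [Ax]  ⊢ p2, p2⊥
      [⅋]  ⊢ (p2⊥ ⅋ p2)
        [Ax]  ⊢ p2, p2⊥
    [⅋]  ⊢ (p2⊥ ⅋ p2)
      [Ax]  ⊢ p2, p2⊥

Result: YES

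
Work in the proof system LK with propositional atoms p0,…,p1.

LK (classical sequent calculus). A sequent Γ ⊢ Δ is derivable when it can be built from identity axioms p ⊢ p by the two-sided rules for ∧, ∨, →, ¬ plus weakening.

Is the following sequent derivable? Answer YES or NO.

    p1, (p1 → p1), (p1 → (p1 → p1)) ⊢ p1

Proof tree:
[→L] p1, (p1 → p1), (p1 → (p1 → p1)) ⊢ p1
  [→L] p1, (p1 → p1) ⊢ p1
    [Ax] p1 ⊢ p1
    [Ax] p1 ⊢ p1
  [→L] p1, (p1 → p1) ⊢ p1
    [Ax] p1 ⊢ p1
    [Ax] p1 ⊢ p1

Result: YES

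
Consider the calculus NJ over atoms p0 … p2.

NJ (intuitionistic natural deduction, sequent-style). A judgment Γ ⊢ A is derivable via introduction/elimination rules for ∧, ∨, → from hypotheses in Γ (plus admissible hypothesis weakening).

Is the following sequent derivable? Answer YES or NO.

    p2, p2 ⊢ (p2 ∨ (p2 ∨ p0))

Derivation (root first):
[Wk] p2, p2 ⊢ (p2 ∨ (p2 ∨ p0))
  [∨I₂] p2 ⊢ (p2 ∨ (p2 ∨ p0))
    [∨I₁] p2 ⊢ (p2 ∨ p0)
      [Ax] p2 ⊢ p2

Result: YES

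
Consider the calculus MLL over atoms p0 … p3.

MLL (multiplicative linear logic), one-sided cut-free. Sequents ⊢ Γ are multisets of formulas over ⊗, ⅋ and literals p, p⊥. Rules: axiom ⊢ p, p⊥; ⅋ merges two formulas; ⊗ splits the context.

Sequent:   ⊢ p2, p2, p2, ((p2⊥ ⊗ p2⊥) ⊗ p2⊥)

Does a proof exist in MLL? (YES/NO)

Derivation trace:
[⊗]  ⊢ p2, p2, p2, ((p2⊥ ⊗ p2⊥) ⊗ p2⊥)
  [⊗]  ⊢ p2, p2, (p2⊥ ⊗ p2⊥)
    [Ax]  ⊢ p2, p2⊥
    [Ax]  ⊢ p2, p2⊥
  [Ax]  ⊢ p2, p2⊥

Result: YES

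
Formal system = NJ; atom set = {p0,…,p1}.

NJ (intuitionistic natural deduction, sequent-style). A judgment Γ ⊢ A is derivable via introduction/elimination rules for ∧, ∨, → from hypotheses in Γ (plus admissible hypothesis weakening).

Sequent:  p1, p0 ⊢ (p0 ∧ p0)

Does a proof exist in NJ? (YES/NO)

Derivation trace:
[∧I] p1, p0 ⊢ (p0 ∧ p0)
  [Wk] p0, p1 ⊢ p0
    [Ax] p0 ⊢ p0
  [Ax] p0 ⊢ p0

Result: YES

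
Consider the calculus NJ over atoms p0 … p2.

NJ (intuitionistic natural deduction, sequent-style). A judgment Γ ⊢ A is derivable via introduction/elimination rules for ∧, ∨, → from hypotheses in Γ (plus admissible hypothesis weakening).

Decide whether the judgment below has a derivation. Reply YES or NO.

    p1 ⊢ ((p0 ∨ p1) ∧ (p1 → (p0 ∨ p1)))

Derivation (root first):
[∧I] p1 ⊢ ((p0 ∨ p1) ∧ (p1 → (p0 ∨ p1)))
  [∨I₂] p1 ⊢ (p0 ∨ p1)
    [Ax] p1 ⊢ p1
  [→I]  ⊢ (p1 → (p0 ∨ p1))
    [∨I₂] p1 ⊢ (p0 ∨ p1)
      [Ax] p1 ⊢ p1

Result: YES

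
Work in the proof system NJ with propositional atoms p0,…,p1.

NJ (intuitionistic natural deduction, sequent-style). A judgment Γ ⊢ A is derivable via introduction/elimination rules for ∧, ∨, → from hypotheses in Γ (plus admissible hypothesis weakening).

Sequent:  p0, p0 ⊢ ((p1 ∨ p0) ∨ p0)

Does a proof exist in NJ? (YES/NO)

Derivation (root first):
[∨I₁] p0, p0 ⊢ ((p1 ∨ p0) ∨ p0)
  [∨I₂] p0, p0 ⊢ (p1 ∨ p0)
    [Wk] p0, p0 ⊢ p0
      [Ax] p0 ⊢ p0

Result: YES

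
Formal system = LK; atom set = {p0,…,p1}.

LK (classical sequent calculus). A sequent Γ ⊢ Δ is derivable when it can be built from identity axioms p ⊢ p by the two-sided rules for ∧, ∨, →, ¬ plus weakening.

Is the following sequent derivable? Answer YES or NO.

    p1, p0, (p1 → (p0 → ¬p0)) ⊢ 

Derivation (root first):
[→L] p1, p0, (p1 → (p0 → ¬p0)) ⊢ 
  [Ax] p1 ⊢ p1
  [→L] p0, (p0 → ¬p0) ⊢ 
    [Ax] p0 ⊢ p0
    [¬L] p0, ¬p0 ⊢ 
      [Ax] p0 ⊢ p0

Result: YES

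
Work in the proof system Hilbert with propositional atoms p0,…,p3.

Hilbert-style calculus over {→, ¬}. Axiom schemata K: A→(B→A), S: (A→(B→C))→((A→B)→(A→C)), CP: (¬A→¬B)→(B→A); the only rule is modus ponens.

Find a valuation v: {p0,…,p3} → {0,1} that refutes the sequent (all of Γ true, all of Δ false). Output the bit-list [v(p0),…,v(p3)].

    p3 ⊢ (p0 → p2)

Search for a countermodel by truth-table:
  v=0000: Γ:[p3=F] Δ:[(p0 → p2)=T] refutes=False
  v=0001: Γ:[p3=T] Δ:[(p0 → p2)=T] refutes=False
  v=0010: Γ:[p3=F] Δ:[(p0 → p2)=T] refutes=False
  v=0011: Γ:[p3=T] Δ:[(p0 → p2)=T] refutes=False
  v=0100: Γ:[p3=F] Δ:[(p0 → p2)=T] refutes=False
  v=0101: Γ:[p3=T] Δ:[(p0 → p2)=T] refutes=False
  v=0110: Γ:[p3=F] Δ:[(p0 → p2)=T] refutes=False
  v=0111: Γ:[p3=T] Δ:[(p0 → p2)=T] refutes=False
  v=1000: Γ:[p3=F] Δ:[(p0 → p2)=F] refutes=False
  v=1001: Γ:[p3=T] Δ:[(p0 → p2)=F] refutes=True  ← countermodel

Result: [1, 0, 0, 1]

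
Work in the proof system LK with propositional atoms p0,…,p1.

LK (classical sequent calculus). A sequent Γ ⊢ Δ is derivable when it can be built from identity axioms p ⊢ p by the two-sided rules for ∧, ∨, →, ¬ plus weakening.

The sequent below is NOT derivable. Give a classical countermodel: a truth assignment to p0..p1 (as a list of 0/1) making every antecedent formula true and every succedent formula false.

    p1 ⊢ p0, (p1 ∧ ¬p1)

Truth-table refutation:
  v=00: Γ:[p1=F] Δ:[p0=F, (p1 ∧ ¬p1)=F] refutes=False
  v=01: Γ:[p1=T] Δ:[p0=F, (p1 ∧ ¬p1)=F] refutes=True  ← countermodel

Result: [0, 1]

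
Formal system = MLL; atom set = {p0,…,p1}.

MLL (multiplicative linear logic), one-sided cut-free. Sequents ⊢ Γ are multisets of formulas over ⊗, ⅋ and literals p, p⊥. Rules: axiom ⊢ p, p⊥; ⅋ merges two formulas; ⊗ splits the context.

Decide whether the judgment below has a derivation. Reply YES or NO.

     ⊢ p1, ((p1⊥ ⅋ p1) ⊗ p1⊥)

Derivation (root first):
[⊗]  ⊢ p1, ((p1⊥ ⅋ p1) ⊗ p1⊥)
  [⅋]  ⊢ (p1⊥ ⅋ p1)
    [Ax]  ⊢ p1, p1⊥
  [Ax]  ⊢ p1, p1⊥

Result: YES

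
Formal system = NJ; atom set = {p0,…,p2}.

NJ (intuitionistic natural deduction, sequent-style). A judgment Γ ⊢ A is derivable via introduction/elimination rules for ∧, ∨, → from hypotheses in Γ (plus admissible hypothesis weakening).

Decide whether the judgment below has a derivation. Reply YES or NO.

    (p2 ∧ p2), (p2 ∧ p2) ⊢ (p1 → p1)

Proof tree:
[Wk] (p2 ∧ p2), (p2 ∧ p2) ⊢ (p1 → p1)
  [Wk] (p2 ∧ p2) ⊢ (p1 → p1)
    [→I]  ⊢ (p1 → p1)
      [Ax] p1 ⊢ p1

Result: YES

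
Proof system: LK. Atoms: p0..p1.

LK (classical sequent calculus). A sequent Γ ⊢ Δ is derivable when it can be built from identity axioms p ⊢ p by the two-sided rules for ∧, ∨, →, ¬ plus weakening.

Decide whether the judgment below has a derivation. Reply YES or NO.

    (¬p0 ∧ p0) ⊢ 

Proof tree:
[∧L] (¬p0 ∧ p0) ⊢ 
  [¬L] p0, ¬p0 ⊢ 
    [Ax] p0 ⊢ p0

Result: YES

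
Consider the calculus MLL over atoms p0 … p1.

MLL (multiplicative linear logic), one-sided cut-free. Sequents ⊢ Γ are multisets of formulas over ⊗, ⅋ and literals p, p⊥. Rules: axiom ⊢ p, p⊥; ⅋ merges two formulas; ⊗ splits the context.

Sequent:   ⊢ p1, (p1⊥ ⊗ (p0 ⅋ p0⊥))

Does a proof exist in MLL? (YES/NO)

Derivation (root first):
[⊗]  ⊢ p1, (p1⊥ ⊗ (p0 ⅋ p0⊥))
  [Ax]  ⊢ p1, p1⊥
  [⅋]  ⊢ (p0 ⅋ p0⊥)
    [Ax]  ⊢ p0, p0⊥

Result: YES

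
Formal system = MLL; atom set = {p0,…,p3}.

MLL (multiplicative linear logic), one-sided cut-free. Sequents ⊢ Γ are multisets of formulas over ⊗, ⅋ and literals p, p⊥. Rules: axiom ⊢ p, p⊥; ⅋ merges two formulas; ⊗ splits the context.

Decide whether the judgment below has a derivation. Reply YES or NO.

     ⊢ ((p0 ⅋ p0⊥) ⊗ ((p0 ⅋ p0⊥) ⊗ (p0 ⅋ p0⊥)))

Proof tree:
[⊗]  ⊢ ((p0 ⅋ p0⊥) ⊗ ((p0 ⅋ p0⊥) ⊗ (p0 ⅋ p0⊥)))
  [⅋]  ⊢ (p0 ⅋ p0⊥)
    [Ax]  ⊢ p0, p0⊥
  [⊗]  ⊢ ((p0 ⅋ p0⊥) ⊗ (p0 ⅋ p0⊥))
    [⅋]  ⊢ (p0 ⅋ p0⊥)
      [Ax]  ⊢ p0, p0⊥
    [⅋]  ⊢ (p0 ⅋ p0⊥)
      [Ax]  ⊢ p0, p0⊥

Result: YES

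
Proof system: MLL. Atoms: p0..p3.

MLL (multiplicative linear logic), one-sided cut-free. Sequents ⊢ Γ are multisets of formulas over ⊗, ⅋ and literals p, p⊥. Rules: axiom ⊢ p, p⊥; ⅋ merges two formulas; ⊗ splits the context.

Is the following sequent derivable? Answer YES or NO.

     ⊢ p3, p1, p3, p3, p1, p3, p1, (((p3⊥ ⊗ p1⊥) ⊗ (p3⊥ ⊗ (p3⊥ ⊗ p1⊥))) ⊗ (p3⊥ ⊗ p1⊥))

Proof tree:
[⊗]  ⊢ p3, p1, p3, p3, p1, p3, p1, (((p3⊥ ⊗ p1⊥) ⊗ (p3⊥ ⊗ (p3⊥ ⊗ p1⊥))) ⊗ (p3⊥ ⊗ p1⊥))
  [⊗]  ⊢ p3, p1, p3, p3, p1, ((p3⊥ ⊗ p1⊥) ⊗ (p3⊥ ⊗ (p3⊥ ⊗ p1⊥)))
    [⊗]  ⊢ p3, p1, (p3⊥ ⊗ p1⊥)
      [Ax]  ⊢ p3, p3⊥
      [Ax]  ⊢ p1, p1⊥
    [⊗]  ⊢ p3, p3, p1, (p3⊥ ⊗ (p3⊥ ⊗ p1⊥))
      [Ax]  ⊢ p3, p3⊥
      [⊗]  ⊢ p3, p1, (p3⊥ ⊗ p1⊥)
        [Ax]  ⊢ p3, p3⊥
        [Ax]  ⊢ p1, p1⊥
  [⊗]  ⊢ p3, p1, (p3⊥ ⊗ p1⊥)
    [Ax]  ⊢ p3, p3⊥
    [Ax]  ⊢ p1, p1⊥

Result: YES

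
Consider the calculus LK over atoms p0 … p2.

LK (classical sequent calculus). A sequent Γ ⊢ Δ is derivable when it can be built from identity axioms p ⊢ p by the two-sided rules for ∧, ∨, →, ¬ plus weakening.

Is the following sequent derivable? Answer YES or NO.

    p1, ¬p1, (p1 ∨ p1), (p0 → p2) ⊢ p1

Derivation trace:
[→L] p1, ¬p1, (p1 ∨ p1), (p0 → p2) ⊢ p1
  [WR] p1 ⊢ p1, p0
    [Ax] p1 ⊢ p1
  [WL] (p1 ∨ p1), ¬p1, p2 ⊢ 
    [¬L] (p1 ∨ p1), ¬p1 ⊢ 
      [∨L] (p1 ∨ p1) ⊢ p1
        [Ax] p1 ⊢ p1
        [Ax] p1 ⊢ p1

Result: YES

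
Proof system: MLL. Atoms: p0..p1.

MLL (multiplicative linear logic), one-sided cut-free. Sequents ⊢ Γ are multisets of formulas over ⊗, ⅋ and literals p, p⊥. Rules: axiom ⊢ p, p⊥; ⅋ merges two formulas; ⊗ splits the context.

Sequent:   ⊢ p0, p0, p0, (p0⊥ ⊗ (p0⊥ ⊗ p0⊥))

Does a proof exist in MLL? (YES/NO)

Proof tree:
[⊗]  ⊢ p0, p0, p0, (p0⊥ ⊗ (p0⊥ ⊗ p0⊥))
  [Ax]  ⊢ p0, p0⊥
  [⊗]  ⊢ p0, p0, (p0⊥ ⊗ p0⊥)
    [Ax]  ⊢ p0, p0⊥
    [Ax]  ⊢ p0, p0⊥

Result: YES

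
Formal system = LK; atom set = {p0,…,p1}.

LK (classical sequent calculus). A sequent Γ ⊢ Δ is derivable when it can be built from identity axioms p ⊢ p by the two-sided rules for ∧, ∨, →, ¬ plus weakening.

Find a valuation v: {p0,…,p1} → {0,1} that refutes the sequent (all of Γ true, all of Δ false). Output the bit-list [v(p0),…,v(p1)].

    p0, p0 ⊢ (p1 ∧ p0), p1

Enumerate valuations to refute Γ ⊢ Δ:
  v=00: Γ:[p0=F, p0=F] Δ:[(p1 ∧ p0)=F, p1=F] refutes=False
  v=01: Γ:[p0=F, p0=F] Δ:[(p1 ∧ p0)=F, p1=T] refutes=False
  v=10: Γ:[p0=T, p0=T] Δ:[(p1 ∧ p0)=F, p1=F] refutes=True  ← countermodel

Result: [1, 0]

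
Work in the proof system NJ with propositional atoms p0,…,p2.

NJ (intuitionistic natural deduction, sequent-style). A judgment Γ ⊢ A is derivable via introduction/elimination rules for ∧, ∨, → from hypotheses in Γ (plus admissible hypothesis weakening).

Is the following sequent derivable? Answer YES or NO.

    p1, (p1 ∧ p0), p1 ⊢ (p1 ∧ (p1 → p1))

Derivation (root first):
[Wk] p1, (p1 ∧ p0), p1 ⊢ (p1 ∧ (p1 → p1))
  [Wk] p1, (p1 ∧ p0) ⊢ (p1 ∧ (p1 → p1))
    [∧I] p1 ⊢ (p1 ∧ (p1 → p1))
      [Ax] p1 ⊢ p1
      [→I]  ⊢ (p1 → p1)
        [Ax] p1 ⊢ p1

Result: YES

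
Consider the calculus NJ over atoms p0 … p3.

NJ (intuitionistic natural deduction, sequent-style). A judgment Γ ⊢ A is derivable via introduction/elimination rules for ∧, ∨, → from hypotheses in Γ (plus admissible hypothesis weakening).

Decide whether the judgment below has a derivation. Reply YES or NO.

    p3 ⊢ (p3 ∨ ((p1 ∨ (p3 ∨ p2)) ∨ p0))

Derivation (root first):
[∨I₂] p3 ⊢ (p3 ∨ ((p1 ∨ (p3 ∨ p2)) ∨ p0))
  [∨I₁] p3 ⊢ ((p1 ∨ (p3 ∨ p2)) ∨ p0)
    [∨I₂] p3 ⊢ (p1 ∨ (p3 ∨ p2))
      [∨I₁] p3 ⊢ (p3 ∨ p2)
        [Ax] p3 ⊢ p3

Result: YES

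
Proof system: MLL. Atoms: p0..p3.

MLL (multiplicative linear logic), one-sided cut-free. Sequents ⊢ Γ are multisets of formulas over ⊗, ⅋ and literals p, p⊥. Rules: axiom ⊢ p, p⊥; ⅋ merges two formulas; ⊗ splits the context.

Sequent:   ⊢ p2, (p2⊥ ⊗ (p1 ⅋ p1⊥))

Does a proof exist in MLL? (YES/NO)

Derivation trace:
[⊗]  ⊢ p2, (p2⊥ ⊗ (p1 ⅋ p1⊥))
  [Ax]  ⊢ p2, p2⊥
  [⅋]  ⊢ (p1 ⅋ p1⊥)
    [Ax]  ⊢ p1, p1⊥

Result: YES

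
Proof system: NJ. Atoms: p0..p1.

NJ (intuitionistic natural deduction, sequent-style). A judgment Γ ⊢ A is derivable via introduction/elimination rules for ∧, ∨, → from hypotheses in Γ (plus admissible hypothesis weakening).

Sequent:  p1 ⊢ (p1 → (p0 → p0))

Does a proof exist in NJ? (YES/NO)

Derivation trace:
[Wk] p1 ⊢ (p1 → (p0 → p0))
  [→I]  ⊢ (p1 → (p0 → p0))
    [→I] p1 ⊢ (p0 → p0)
      [Wk] p0, p1 ⊢ p0
        [Ax] p0 ⊢ p0

Result: YES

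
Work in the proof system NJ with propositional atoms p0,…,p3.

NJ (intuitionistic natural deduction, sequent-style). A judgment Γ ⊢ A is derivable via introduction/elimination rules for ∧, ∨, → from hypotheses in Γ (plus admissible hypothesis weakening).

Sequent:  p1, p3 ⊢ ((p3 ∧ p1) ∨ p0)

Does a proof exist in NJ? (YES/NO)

Proof tree:
[∨I₁] p1, p3 ⊢ ((p3 ∧ p1) ∨ p0)
  [∧I] p1, p3 ⊢ (p3 ∧ p1)
    [Ax] p3 ⊢ p3
    [Ax] p1 ⊢ p1

Result: YES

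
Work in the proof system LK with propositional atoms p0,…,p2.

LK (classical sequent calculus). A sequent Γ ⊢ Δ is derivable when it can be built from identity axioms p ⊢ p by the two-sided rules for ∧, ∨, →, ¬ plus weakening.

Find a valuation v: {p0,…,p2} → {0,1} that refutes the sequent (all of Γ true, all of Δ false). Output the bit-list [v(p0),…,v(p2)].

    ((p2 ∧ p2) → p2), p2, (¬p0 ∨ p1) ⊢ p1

Search for a countermodel by truth-table:
  v=000: Γ:[((p2 ∧ p2) → p2)=T, p2=F, (¬p0 ∨ p1)=T] Δ:[p1=F] refutes=False
  v=001: Γ:[((p2 ∧ p2) → p2)=T, p2=T, (¬p0 ∨ p1)=T] Δ:[p1=F] refutes=True  ← countermodel

Result: [0, 0, 1]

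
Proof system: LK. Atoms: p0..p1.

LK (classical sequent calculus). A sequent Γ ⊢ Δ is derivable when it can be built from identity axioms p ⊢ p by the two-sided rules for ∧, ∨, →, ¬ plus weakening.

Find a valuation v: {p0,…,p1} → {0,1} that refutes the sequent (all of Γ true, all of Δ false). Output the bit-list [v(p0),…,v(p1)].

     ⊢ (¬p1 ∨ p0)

Search for a countermodel by truth-table:
  v=00: Γ:[] Δ:[(¬p1 ∨ p0)=T] refutes=False
  v=01: Γ:[] Δ:[(¬p1 ∨ p0)=F] refutes=True  ← countermodel

Result: [0, 1]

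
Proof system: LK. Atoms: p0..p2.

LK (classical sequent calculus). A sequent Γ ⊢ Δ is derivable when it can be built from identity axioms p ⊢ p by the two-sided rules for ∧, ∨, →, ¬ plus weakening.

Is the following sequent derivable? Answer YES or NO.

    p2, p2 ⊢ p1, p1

Truth-table refutation:
  v=000: Γ:[p2=F, p2=F] Δ:[p1=F, p1=F] refutes=False
  v=001: Γ:[p2=T, p2=T] Δ:[p1=F, p1=F] refutes=True  ← countermodel

Result: NO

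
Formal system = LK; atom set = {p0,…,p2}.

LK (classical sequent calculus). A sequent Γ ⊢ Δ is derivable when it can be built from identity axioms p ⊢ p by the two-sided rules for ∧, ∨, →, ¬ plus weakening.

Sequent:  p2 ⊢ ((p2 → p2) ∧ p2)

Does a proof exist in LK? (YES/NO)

Proof tree:
[∧R] p2 ⊢ ((p2 → p2) ∧ p2)
  [→R]  ⊢ (p2 → p2)
    [Ax] p2 ⊢ p2
  [Ax] p2 ⊢ p2

Result: YES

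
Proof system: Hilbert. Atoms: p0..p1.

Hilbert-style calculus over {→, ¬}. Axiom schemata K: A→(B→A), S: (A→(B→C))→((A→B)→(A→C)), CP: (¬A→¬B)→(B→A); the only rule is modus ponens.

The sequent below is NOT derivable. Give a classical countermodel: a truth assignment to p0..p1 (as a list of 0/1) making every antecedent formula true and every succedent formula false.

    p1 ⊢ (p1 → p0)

Truth-table refutation:
  v=00: Γ:[p1=F] Δ:[(p1 → p0)=T] refutes=False
  v=01: Γ:[p1=T] Δ:[(p1 → p0)=F] refutes=True  ← countermodel

Result: [0, 1]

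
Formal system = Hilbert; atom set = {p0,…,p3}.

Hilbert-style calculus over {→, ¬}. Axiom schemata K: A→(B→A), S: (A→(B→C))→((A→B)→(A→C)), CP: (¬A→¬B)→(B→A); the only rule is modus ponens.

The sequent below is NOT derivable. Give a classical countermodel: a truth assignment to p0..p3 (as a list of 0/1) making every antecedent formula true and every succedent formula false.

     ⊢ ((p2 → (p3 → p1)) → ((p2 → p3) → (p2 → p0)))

Search for a countermodel by truth-table:
  v=0000: Γ:[] Δ:[((p2 → (p3 → p1)) → ((p2 → p3) → (p2 → p0)))=T] refutes=False
  v=0001: Γ:[] Δ:[((p2 → (p3 → p1)) → ((p2 → p3) → (p2 → p0)))=T] refutes=False
  v=0010: Γ:[] Δ:[((p2 → (p3 → p1)) → ((p2 → p3) → (p2 → p0)))=T] refutes=False
  v=0011: Γ:[] Δ:[((p2 → (p3 → p1)) → ((p2 → p3) → (p2 → p0)))=T] refutes=False
  v=0100: Γ:[] Δ:[((p2 → (p3 → p1)) → ((p2 → p3) → (p2 → p0)))=T] refutes=False
  v=0101: Γ:[] Δ:[((p2 → (p3 → p1)) → ((p2 → p3) → (p2 → p0)))=T] refutes=False
  v=0110: Γ:[] Δ:[((p2 → (p3 → p1)) → ((p2 → p3) → (p2 → p0)))=T] refutes=False
  v=0111: Γ:[] Δ:[((p2 → (p3 → p1)) → ((p2 → p3) → (p2 → p0)))=F] refutes=True  ← countermodel

Result: [0, 1, 1, 1]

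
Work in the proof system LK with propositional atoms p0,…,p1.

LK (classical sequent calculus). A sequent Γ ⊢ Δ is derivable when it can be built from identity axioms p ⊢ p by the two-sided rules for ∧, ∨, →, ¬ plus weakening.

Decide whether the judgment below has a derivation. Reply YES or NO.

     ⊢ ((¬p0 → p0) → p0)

Derivation (root first):
[→R]  ⊢ ((¬p0 → p0) → p0)
  [→L] (¬p0 → p0) ⊢ p0
    [¬R]  ⊢ p0, ¬p0
      [Ax] p0 ⊢ p0
    [Ax] p0 ⊢ p0

Result: YES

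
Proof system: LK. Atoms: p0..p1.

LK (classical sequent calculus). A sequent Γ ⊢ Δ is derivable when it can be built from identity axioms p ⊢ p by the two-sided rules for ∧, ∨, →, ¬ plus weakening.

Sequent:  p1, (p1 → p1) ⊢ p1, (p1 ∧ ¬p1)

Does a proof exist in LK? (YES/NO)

Derivation (root first):
[→L] p1, (p1 → p1) ⊢ p1, (p1 ∧ ¬p1)
  [Ax] p1 ⊢ p1
  [∧R] p1 ⊢ p1, (p1 ∧ ¬p1)
    [Ax] p1 ⊢ p1
    [¬R]  ⊢ p1, ¬p1
      [Ax] p1 ⊢ p1

Result: YES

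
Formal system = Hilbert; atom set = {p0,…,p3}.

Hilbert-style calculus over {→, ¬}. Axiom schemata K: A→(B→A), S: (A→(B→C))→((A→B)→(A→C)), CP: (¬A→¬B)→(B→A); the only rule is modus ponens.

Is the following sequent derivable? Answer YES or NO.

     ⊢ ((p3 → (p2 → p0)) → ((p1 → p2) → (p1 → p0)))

Search for a countermodel by truth-table:
  v=0000: Γ:[] Δ:[((p3 → (p2 → p0)) → ((p1 → p2) → (p1 → p0)))=T] refutes=False
  v=0001: Γ:[] Δ:[((p3 → (p2 → p0)) → ((p1 → p2) → (p1 → p0)))=T] refutes=False
  v=0010: Γ:[] Δ:[((p3 → (p2 → p0)) → ((p1 → p2) → (p1 → p0)))=T] refutes=False
  v=0011: Γ:[] Δ:[((p3 → (p2 → p0)) → ((p1 → p2) → (p1 → p0)))=T] refutes=False
  v=0100: Γ:[] Δ:[((p3 → (p2 → p0)) → ((p1 → p2) → (p1 → p0)))=T] refutes=False
  v=0101: Γ:[] Δ:[((p3 → (p2 → p0)) → ((p1 → p2) → (p1 → p0)))=T] refutes=False
  v=0110: Γ:[] Δ:[((p3 → (p2 → p0)) → ((p1 → p2) → (p1 → p0)))=F] refutes=True  ← countermodel

Result: NO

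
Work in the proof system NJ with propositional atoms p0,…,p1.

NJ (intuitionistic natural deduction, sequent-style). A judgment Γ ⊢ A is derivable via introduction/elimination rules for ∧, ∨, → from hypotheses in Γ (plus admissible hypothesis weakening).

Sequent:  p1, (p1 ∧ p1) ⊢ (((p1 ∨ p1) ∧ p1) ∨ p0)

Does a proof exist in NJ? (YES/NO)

Derivation trace:
[∨I₁] p1, (p1 ∧ p1) ⊢ (((p1 ∨ p1) ∧ p1) ∨ p0)
  [Wk] p1, (p1 ∧ p1) ⊢ ((p1 ∨ p1) ∧ p1)
    [∧I] p1 ⊢ ((p1 ∨ p1) ∧ p1)
      [∨I₁] p1 ⊢ (p1 ∨ p1)
        [Ax] p1 ⊢ p1
      [Ax] p1 ⊢ p1

Result: YES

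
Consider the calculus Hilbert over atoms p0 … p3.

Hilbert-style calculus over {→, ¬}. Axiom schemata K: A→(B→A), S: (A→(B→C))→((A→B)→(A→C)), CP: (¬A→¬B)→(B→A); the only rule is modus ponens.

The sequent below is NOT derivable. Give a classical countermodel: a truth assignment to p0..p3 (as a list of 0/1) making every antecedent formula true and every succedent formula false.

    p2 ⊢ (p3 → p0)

Search for a countermodel by truth-table:
  v=0000: Γ:[p2=F] Δ:[(p3 → p0)=T] refutes=False
  v=0001: Γ:[p2=F] Δ:[(p3 → p0)=F] refutes=False
  v=0010: Γ:[p2=T] Δ:[(p3 → p0)=T] refutes=False
  v=0011: Γ:[p2=T] Δ:[(p3 → p0)=F] refutes=True  ← countermodel

Result: [0, 0, 1, 1]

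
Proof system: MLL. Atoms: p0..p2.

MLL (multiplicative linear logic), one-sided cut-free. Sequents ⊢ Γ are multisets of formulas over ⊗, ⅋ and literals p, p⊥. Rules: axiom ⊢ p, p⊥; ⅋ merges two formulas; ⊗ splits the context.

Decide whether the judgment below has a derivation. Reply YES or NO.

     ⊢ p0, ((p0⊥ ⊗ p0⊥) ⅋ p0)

Derivation trace:
[⅋]  ⊢ p0, ((p0⊥ ⊗ p0⊥) ⅋ p0)
  [⊗]  ⊢ p0, p0, (p0⊥ ⊗ p0⊥)
    [Ax]  ⊢ p0, p0⊥
    [Ax]  ⊢ p0, p0⊥

Result: YES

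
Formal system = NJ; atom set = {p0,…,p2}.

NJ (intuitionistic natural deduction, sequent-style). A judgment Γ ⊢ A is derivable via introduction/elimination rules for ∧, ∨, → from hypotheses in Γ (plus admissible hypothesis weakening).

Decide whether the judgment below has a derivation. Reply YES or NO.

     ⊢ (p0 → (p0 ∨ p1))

Proof tree:
[→I]  ⊢ (p0 → (p0 ∨ p1))
  [∨I₁] p0 ⊢ (p0 ∨ p1)
    [Ax] p0 ⊢ p0

Result: YES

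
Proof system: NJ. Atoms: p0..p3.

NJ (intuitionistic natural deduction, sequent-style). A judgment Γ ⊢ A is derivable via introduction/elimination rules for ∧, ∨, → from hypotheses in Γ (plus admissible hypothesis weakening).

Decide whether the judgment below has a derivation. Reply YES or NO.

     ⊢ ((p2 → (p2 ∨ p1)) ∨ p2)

Derivation (root first):
[∨I₁]  ⊢ ((p2 → (p2 ∨ p1)) ∨ p2)
  [→I]  ⊢ (p2 → (p2 ∨ p1))
    [∨I₁] p2 ⊢ (p2 ∨ p1)
      [Ax] p2 ⊢ p2

Result: YES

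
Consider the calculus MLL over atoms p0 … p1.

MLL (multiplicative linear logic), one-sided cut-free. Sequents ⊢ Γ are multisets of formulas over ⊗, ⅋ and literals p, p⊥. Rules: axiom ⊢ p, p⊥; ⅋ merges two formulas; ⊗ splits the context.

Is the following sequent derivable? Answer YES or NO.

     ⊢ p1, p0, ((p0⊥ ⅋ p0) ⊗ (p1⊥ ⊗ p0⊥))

Proof tree:
[⊗]  ⊢ p1, p0, ((p0⊥ ⅋ p0) ⊗ (p1⊥ ⊗ p0⊥))
  [⅋]  ⊢ (p0⊥ ⅋ p0)
    [Ax]  ⊢ p0, p0⊥
  [⊗]  ⊢ p1, p0, (p1⊥ ⊗ p0⊥)
    [Ax]  ⊢ p1, p1⊥
    [Ax]  ⊢ p0, p0⊥

Result: YES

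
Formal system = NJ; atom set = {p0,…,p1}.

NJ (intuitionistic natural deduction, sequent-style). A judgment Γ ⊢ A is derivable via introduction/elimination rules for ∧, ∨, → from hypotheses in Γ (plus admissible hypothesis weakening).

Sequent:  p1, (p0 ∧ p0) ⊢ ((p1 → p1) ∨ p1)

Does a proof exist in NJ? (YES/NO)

Proof tree:
[∨I₁] p1, (p0 ∧ p0) ⊢ ((p1 → p1) ∨ p1)
  [→I] p1, (p0 ∧ p0) ⊢ (p1 → p1)
    [Wk] p1, p1, (p0 ∧ p0) ⊢ p1
      [Wk] p1, p1 ⊢ p1
        [Ax] p1 ⊢ p1

Result: YES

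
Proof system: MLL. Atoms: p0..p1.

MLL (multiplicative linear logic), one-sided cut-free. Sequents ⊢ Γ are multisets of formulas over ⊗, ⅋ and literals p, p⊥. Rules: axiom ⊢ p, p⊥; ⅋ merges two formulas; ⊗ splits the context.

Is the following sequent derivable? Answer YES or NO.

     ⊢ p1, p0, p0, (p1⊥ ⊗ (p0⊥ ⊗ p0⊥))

Derivation trace:
[⊗]  ⊢ p1, p0, p0, (p1⊥ ⊗ (p0⊥ ⊗ p0⊥))
  [Ax]  ⊢ p1, p1⊥
  [⊗]  ⊢ p0, p0, (p0⊥ ⊗ p0⊥)
    [Ax]  ⊢ p0, p0⊥
    [Ax]  ⊢ p0, p0⊥

Result: YES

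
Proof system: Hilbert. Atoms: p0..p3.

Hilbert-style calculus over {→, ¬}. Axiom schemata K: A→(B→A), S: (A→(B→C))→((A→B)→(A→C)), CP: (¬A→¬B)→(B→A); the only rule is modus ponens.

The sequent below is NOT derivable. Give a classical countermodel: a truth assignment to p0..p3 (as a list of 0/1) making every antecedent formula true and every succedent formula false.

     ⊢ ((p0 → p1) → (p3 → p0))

Enumerate valuations to refute Γ ⊢ Δ:
  v=0000: Γ:[] Δ:[((p0 → p1) → (p3 → p0))=T] refutes=False
  v=0001: Γ:[] Δ:[((p0 → p1) → (p3 → p0))=F] refutes=True  ← countermodel

Result: [0, 0, 0, 1]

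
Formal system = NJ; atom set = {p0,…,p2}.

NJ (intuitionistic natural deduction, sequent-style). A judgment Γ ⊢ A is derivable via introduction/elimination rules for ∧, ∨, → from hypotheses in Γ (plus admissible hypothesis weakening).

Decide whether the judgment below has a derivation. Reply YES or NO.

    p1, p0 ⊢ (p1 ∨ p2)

Proof tree:
[Wk] p1, p0 ⊢ (p1 ∨ p2)
  [∨I₁] p1 ⊢ (p1 ∨ p2)
    [Ax] p1 ⊢ p1

Result: YES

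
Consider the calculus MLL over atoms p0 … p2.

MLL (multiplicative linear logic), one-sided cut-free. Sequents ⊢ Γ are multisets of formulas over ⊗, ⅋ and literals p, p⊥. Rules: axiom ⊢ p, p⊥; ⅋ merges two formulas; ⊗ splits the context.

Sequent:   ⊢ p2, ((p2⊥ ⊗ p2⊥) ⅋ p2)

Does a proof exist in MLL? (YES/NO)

Derivation (root first):
[⅋]  ⊢ p2, ((p2⊥ ⊗ p2⊥) ⅋ p2)
  [⊗]  ⊢ p2, p2, (p2⊥ ⊗ p2⊥)
    [Ax]  ⊢ p2, p2⊥
    [Ax]  ⊢ p2, p2⊥

Result: YES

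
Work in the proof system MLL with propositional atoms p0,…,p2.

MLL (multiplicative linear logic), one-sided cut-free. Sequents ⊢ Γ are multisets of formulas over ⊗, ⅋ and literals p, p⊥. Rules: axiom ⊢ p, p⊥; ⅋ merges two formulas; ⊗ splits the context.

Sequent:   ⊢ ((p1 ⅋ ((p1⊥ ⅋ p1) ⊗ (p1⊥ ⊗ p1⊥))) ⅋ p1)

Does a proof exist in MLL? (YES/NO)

Derivation trace:
[⅋]  ⊢ ((p1 ⅋ ((p1⊥ ⅋ p1) ⊗ (p1⊥ ⊗ p1⊥))) ⅋ p1)
  [⅋]  ⊢ p1, (p1 ⅋ ((p1⊥ ⅋ p1) ⊗ (p1⊥ ⊗ p1⊥)))
    [⊗]  ⊢ p1, p1, ((p1⊥ ⅋ p1) ⊗ (p1⊥ ⊗ p1⊥))
      [⅋]  ⊢ (p1⊥ ⅋ p1)
        [Ax]  ⊢ p1, p1⊥
      [⊗]  ⊢ p1, p1, (p1⊥ ⊗ p1⊥)
        [Ax]  ⊢ p1, p1⊥
        [Ax]  ⊢ p1, p1⊥

Result: YES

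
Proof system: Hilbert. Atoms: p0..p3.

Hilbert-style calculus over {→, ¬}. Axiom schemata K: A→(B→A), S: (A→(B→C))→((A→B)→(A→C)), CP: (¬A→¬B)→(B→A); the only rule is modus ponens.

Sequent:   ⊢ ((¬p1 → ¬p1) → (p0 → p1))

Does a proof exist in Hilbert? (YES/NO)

Truth-table refutation:
  v=0000: Γ:[] Δ:[((¬p1 → ¬p1) → (p0 → p1))=T] refutes=False
  v=0001: Γ:[] Δ:[((¬p1 → ¬p1) → (p0 → p1))=T] refutes=False
  v=0010: Γ:[] Δ:[((¬p1 → ¬p1) → (p0 → p1))=T] refutes=False
  v=0011: Γ:[] Δ:[((¬p1 → ¬p1) → (p0 → p1))=T] refutes=False
  v=0100: Γ:[] Δ:[((¬p1 → ¬p1) → (p0 → p1))=T] refutes=False
  v=0101: Γ:[] Δ:[((¬p1 → ¬p1) → (p0 → p1))=T] refutes=False
  v=0110: Γ:[] Δ:[((¬p1 → ¬p1) → (p0 → p1))=T] refutes=False
  v=0111: Γ:[] Δ:[((¬p1 → ¬p1) → (p0 → p1))=T] refutes=False
  v=1000: Γ:[] Δ:[((¬p1 → ¬p1) → (p0 → p1))=F] refutes=True  ← countermodel

Result: NO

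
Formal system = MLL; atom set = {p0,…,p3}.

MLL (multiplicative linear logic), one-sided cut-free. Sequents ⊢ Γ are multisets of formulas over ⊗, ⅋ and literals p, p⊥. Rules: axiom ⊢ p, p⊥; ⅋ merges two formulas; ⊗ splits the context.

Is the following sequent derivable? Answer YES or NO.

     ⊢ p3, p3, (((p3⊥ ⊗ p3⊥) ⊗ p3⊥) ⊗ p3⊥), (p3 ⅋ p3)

Proof tree:
[⅋]  ⊢ p3, p3, (((p3⊥ ⊗ p3⊥) ⊗ p3⊥) ⊗ p3⊥), (p3 ⅋ p3)
  [⊗]  ⊢ p3, p3, p3, p3, (((p3⊥ ⊗ p3⊥) ⊗ p3⊥) ⊗ p3⊥)
    [⊗]  ⊢ p3, p3, p3, ((p3⊥ ⊗ p3⊥) ⊗ p3⊥)
      [⊗]  ⊢ p3, p3, (p3⊥ ⊗ p3⊥)
        [Ax]  ⊢ p3, p3⊥
        [Ax]  ⊢ p3, p3⊥
      [Ax]  ⊢ p3, p3⊥
    [Ax]  ⊢ p3, p3⊥

Result: YES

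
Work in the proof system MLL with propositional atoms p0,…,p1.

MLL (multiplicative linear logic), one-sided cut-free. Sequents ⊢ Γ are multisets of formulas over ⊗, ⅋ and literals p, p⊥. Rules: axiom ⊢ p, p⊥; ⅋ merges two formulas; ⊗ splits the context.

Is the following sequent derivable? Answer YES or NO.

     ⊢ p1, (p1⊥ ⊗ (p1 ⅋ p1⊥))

Proof tree:
[⊗]  ⊢ p1, (p1⊥ ⊗ (p1 ⅋ p1⊥))
  [Ax]  ⊢ p1, p1⊥
  [⅋]  ⊢ (p1 ⅋ p1⊥)
    [Ax]  ⊢ p1, p1⊥

Result: YES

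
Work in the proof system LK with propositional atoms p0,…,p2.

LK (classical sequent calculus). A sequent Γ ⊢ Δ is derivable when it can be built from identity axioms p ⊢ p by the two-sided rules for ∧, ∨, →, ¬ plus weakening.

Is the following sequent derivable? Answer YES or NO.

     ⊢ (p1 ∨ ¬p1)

Derivation (root first):
[∨R]  ⊢ (p1 ∨ ¬p1)
  [¬R]  ⊢ p1, ¬p1
    [Ax] p1 ⊢ p1

Result: YES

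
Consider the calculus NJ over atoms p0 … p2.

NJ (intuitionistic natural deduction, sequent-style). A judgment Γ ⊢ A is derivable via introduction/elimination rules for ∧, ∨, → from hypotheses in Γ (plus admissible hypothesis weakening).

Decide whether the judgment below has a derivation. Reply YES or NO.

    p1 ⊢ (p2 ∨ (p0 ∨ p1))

Derivation (root first):
[∨I₂] p1 ⊢ (p2 ∨ (p0 ∨ p1))
  [∨I₂] p1 ⊢ (p0 ∨ p1)
    [Ax] p1 ⊢ p1

Result: YES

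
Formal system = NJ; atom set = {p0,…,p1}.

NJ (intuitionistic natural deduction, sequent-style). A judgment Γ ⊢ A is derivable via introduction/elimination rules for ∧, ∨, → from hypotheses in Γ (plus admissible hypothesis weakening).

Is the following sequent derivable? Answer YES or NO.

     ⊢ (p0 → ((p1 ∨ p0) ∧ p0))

Derivation (root first):
[→I]  ⊢ (p0 → ((p1 ∨ p0) ∧ p0))
  [∧I] p0 ⊢ ((p1 ∨ p0) ∧ p0)
    [∨I₂] p0 ⊢ (p1 ∨ p0)
      [Ax] p0 ⊢ p0
    [Ax] p0 ⊢ p0

Result: YES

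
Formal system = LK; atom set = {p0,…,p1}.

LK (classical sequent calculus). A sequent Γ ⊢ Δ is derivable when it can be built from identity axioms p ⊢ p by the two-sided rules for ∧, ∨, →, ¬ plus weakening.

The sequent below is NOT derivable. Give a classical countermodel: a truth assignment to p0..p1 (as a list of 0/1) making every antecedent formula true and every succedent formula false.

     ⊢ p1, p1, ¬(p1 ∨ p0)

Truth-table refutation:
  v=00: Γ:[] Δ:[p1=F, p1=F, ¬(p1 ∨ p0)=T] refutes=False
  v=01: Γ:[] Δ:[p1=T, p1=T, ¬(p1 ∨ p0)=F] refutes=False
  v=10: Γ:[] Δ:[p1=F, p1=F, ¬(p1 ∨ p0)=F] refutes=True  ← countermodel

Result: [1, 0]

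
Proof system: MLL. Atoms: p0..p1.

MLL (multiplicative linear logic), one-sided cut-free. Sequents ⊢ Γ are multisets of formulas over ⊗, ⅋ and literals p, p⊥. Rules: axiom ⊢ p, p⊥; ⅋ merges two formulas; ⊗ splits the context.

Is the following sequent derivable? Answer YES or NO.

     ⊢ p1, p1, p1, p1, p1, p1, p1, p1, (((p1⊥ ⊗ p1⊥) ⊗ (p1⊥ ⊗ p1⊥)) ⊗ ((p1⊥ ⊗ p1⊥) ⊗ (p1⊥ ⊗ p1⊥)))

Derivation trace:
[⊗]  ⊢ p1, p1, p1, p1, p1, p1, p1, p1, (((p1⊥ ⊗ p1⊥) ⊗ (p1⊥ ⊗ p1⊥)) ⊗ ((p1⊥ ⊗ p1⊥) ⊗ (p1⊥ ⊗ p1⊥)))
  [⊗]  ⊢ p1, p1, p1, p1, ((p1⊥ ⊗ p1⊥) ⊗ (p1⊥ ⊗ p1⊥))
    [⊗]  ⊢ p1, p1, (p1⊥ ⊗ p1⊥)
      [Ax]  ⊢ p1, p1⊥
      [Ax]  ⊢ p1, p1⊥
    [⊗]  ⊢ p1, p1, (p1⊥ ⊗ p1⊥)
      [Ax]  ⊢ p1, p1⊥
      [Ax]  ⊢ p1, p1⊥
  [⊗]  ⊢ p1, p1, p1, p1, ((p1⊥ ⊗ p1⊥) ⊗ (p1⊥ ⊗ p1⊥))
    [⊗]  ⊢ p1, p1, (p1⊥ ⊗ p1⊥)
      [Ax]  ⊢ p1, p1⊥
      [Ax]  ⊢ p1, p1⊥
    [⊗]  ⊢ p1, p1, (p1⊥ ⊗ p1⊥)
      [Ax]  ⊢ p1, p1⊥
      [Ax]  ⊢ p1, p1⊥

Result: YES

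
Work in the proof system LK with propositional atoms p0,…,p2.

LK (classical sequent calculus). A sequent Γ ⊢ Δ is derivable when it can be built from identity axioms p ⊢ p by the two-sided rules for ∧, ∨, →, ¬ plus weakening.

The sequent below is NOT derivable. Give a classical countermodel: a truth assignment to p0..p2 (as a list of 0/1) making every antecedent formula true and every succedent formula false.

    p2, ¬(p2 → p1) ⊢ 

Truth-table refutation:
  v=000: Γ:[p2=F, ¬(p2 → p1)=F] Δ:[] refutes=False
  v=001: Γ:[p2=T, ¬(p2 → p1)=T] Δ:[] refutes=True  ← countermodel

Result: [0, 0, 1]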